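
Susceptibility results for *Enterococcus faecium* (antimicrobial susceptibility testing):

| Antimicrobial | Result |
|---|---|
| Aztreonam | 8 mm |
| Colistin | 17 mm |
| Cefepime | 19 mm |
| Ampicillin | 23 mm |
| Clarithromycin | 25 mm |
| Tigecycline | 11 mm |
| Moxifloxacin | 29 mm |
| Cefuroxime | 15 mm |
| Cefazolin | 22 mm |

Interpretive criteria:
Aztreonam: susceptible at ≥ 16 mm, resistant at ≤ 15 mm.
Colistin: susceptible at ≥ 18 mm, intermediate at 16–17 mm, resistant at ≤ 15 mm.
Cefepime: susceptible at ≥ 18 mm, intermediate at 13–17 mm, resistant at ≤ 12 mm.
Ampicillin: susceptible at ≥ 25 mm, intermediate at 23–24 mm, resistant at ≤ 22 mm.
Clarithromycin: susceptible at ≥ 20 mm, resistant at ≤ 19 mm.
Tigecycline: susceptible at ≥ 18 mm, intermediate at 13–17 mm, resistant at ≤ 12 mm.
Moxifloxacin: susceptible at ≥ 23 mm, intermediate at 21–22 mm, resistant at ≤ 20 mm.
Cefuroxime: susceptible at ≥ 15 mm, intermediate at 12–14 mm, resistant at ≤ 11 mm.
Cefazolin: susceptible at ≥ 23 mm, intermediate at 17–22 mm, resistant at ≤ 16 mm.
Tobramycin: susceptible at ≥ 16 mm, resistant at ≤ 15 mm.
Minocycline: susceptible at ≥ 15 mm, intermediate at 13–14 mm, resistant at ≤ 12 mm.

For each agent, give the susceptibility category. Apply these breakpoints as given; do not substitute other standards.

R, I, S, I, S, R, S, S, I

Aztreonam 8 mm: ≤ 15 mm → Resistant
Colistin 17 mm: in 16–17 mm → Intermediate
Cefepime (19 mm) ≥ 18 mm — Susceptible
Ampicillin: 23 mm is in 23–24 mm ⇒ I
Clarithromycin 25 mm: ≥ 20 mm — S
Tigecycline: 11 mm is ≤ 12 mm → R
Moxifloxacin: 29 mm is ≥ 23 mm — susceptible
Cefuroxime 15 mm: ≥ 15 mm → susceptible
Cefazolin 22 mm: in 17–22 mm → Intermediate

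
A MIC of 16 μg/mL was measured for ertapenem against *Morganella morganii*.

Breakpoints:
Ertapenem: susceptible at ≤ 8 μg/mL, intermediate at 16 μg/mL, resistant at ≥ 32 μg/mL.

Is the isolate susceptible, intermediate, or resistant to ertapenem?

I

Ertapenem 16 μg/mL: = 16 μg/mL — I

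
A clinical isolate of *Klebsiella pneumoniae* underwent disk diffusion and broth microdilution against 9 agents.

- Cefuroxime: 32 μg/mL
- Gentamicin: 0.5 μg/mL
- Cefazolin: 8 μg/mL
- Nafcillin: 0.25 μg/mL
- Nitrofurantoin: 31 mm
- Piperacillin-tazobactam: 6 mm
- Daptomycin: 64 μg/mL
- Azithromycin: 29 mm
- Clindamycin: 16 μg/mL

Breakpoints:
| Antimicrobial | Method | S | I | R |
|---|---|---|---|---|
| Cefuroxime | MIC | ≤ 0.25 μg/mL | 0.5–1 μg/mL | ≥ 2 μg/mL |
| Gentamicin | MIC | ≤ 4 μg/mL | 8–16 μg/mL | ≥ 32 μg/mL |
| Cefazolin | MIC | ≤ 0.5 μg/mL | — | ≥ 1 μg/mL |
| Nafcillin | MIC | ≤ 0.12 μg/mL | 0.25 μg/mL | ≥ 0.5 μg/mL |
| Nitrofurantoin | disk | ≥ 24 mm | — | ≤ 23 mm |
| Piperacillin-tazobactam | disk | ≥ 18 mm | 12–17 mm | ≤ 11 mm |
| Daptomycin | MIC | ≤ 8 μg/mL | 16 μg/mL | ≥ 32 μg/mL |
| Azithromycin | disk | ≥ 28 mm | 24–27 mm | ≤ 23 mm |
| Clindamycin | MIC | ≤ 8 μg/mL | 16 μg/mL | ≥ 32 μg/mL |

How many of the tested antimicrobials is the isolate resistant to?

4

Cefuroxime: 32 μg/mL is ≥ 2 μg/mL — R
Gentamicin: 0.5 μg/mL is ≤ 4 μg/mL ⇒ Susceptible
Cefazolin 8 μg/mL: ≥ 1 μg/mL → resistant
Nafcillin (0.25 μg/mL) = 0.25 μg/mL — intermediate
Nitrofurantoin 31 mm: ≥ 24 mm → susceptible
Piperacillin-tazobactam (6 mm) ≤ 11 mm — Resistant
Daptomycin (64 μg/mL) ≥ 32 μg/mL ⇒ Resistant
Azithromycin: 29 mm is ≥ 28 mm ⇒ susceptible
Clindamycin (16 μg/mL) = 16 μg/mL ⇒ intermediate
Resistant: 4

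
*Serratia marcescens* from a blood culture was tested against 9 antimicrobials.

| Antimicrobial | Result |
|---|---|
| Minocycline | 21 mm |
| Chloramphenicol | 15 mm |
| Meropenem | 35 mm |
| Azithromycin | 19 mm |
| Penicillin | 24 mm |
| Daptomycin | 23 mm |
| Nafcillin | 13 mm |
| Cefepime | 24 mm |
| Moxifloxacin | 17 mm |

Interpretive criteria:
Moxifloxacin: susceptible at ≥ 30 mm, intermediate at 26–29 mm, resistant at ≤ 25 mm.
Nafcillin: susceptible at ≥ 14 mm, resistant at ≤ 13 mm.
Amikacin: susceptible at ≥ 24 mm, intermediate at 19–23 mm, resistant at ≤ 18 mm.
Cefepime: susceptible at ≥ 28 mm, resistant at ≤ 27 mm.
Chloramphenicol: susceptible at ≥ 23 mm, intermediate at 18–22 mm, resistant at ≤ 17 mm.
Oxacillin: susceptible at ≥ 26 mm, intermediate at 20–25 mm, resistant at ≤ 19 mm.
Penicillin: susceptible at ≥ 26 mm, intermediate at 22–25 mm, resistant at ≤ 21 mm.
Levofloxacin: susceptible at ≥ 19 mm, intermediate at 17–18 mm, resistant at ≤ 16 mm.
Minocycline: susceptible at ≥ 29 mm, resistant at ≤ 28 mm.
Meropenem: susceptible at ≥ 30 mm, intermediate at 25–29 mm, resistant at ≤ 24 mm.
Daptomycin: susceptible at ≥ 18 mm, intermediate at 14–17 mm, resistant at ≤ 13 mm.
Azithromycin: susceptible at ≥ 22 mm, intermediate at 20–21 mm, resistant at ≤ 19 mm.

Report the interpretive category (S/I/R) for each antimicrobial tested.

Minocycline 21 mm: ≤ 28 mm → R
Chloramphenicol (15 mm) ≤ 17 mm → Resistant
Meropenem: 35 mm is ≥ 30 mm — susceptible
Azithromycin: 19 mm is ≤ 19 mm ⇒ resistant
Penicillin: 24 mm is in 22–25 mm ⇒ Intermediate
Daptomycin (23 mm) ≥ 18 mm → S
Nafcillin: 13 mm is ≤ 13 mm ⇒ Resistant
Cefepime (24 mm) ≤ 27 mm ⇒ Resistant
Moxifloxacin (17 mm) ≤ 25 mm — Resistant

R, R, S, R, I, S, R, R, R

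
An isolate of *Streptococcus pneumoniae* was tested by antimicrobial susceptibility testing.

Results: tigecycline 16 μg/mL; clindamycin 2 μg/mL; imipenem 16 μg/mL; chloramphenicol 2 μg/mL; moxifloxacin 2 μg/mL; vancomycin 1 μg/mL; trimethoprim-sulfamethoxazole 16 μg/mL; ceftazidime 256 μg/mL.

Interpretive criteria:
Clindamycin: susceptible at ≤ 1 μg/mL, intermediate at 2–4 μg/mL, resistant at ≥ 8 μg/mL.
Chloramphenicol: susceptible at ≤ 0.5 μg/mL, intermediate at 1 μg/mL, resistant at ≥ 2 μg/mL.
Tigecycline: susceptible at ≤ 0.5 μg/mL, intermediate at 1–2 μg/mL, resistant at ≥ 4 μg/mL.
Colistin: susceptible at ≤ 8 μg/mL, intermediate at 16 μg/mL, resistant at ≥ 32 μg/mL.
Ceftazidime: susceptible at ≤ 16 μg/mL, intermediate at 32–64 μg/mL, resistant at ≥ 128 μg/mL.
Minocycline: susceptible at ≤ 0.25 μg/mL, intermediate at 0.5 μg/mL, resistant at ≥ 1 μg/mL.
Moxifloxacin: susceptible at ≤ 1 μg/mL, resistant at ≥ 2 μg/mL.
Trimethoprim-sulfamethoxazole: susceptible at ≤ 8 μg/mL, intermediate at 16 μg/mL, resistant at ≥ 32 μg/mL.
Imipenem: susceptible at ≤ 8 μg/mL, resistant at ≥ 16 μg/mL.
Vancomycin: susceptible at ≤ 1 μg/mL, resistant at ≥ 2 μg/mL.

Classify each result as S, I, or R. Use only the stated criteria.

Tigecycline: 16 μg/mL is ≥ 4 μg/mL — R
Clindamycin: 2 μg/mL is in 2–4 μg/mL → intermediate
Imipenem 16 μg/mL: ≥ 16 μg/mL → R
Chloramphenicol: 2 μg/mL is ≥ 2 μg/mL ⇒ R
Moxifloxacin: 2 μg/mL is ≥ 2 μg/mL → R
Vancomycin: 1 μg/mL is ≤ 1 μg/mL → S
Trimethoprim-sulfamethoxazole (16 μg/mL) = 16 μg/mL ⇒ Intermediate
Ceftazidime: 256 μg/mL is ≥ 128 μg/mL → Resistant

R, I, R, R, R, S, I, R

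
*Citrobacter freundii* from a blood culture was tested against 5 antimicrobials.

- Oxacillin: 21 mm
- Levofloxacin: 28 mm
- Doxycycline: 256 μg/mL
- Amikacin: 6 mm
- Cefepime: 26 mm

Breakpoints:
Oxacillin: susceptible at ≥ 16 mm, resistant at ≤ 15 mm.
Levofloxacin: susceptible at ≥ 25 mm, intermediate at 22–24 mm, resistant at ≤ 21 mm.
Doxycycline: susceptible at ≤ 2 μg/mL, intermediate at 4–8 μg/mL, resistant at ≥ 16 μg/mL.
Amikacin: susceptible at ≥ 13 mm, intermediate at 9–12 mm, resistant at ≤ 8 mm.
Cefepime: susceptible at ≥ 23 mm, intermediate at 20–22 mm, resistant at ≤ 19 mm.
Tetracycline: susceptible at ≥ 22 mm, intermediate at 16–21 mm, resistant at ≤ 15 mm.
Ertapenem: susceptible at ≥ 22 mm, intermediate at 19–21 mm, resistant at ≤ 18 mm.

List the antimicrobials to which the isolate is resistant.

Oxacillin 21 mm: ≥ 16 mm → susceptible
Levofloxacin 28 mm: ≥ 25 mm → S
Doxycycline 256 μg/mL: ≥ 16 μg/mL → Resistant
Amikacin (6 mm) ≤ 8 mm — R
Cefepime 26 mm: ≥ 23 mm — susceptible

doxycycline, amikacin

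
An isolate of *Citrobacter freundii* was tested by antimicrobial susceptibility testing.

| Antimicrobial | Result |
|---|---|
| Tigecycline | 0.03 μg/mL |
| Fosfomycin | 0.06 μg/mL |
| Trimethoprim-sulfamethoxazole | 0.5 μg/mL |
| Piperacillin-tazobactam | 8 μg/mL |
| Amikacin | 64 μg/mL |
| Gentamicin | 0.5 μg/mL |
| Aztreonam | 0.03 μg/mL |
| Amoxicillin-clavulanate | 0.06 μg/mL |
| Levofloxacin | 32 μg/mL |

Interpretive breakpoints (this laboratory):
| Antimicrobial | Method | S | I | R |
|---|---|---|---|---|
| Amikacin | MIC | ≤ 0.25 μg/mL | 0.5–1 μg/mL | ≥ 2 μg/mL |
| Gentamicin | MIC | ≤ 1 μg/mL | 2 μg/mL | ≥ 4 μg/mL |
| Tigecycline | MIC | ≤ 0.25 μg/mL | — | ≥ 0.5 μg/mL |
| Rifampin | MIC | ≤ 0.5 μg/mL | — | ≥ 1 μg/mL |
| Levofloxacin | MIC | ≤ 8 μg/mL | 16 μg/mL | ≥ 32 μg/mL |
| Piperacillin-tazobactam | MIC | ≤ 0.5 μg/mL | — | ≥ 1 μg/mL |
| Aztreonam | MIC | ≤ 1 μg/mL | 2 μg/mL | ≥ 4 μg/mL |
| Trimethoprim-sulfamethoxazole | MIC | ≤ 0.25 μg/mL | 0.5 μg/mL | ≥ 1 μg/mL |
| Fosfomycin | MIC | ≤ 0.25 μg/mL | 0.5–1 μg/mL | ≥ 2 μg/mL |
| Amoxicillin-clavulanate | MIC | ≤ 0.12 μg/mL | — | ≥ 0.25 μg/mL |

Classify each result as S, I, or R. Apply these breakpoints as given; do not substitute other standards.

S, S, I, R, R, S, S, S, R

Tigecycline (0.03 μg/mL) ≤ 0.25 μg/mL → susceptible
Fosfomycin (0.06 μg/mL) ≤ 0.25 μg/mL — susceptible
Trimethoprim-sulfamethoxazole 0.5 μg/mL: = 0.5 μg/mL → intermediate
Piperacillin-tazobactam (8 μg/mL) ≥ 1 μg/mL — R
Amikacin (64 μg/mL) ≥ 2 μg/mL — R
Gentamicin 0.5 μg/mL: ≤ 1 μg/mL ⇒ S
Aztreonam (0.03 μg/mL) ≤ 1 μg/mL → S
Amoxicillin-clavulanate 0.06 μg/mL: ≤ 0.12 μg/mL → Susceptible
Levofloxacin (32 μg/mL) ≥ 32 μg/mL → resistant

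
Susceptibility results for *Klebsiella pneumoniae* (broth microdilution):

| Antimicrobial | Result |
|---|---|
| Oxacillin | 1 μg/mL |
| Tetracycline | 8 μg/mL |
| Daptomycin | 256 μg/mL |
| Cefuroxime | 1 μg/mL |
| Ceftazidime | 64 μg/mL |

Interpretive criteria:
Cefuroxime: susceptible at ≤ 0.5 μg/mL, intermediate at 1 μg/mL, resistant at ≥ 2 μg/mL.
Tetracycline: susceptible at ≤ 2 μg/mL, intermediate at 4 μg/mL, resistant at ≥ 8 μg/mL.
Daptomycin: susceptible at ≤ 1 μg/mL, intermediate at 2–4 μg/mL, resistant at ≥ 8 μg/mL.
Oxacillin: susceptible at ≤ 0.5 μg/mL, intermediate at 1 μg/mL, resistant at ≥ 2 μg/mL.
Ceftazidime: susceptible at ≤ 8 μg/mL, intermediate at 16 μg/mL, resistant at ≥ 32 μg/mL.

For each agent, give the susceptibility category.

I, R, R, I, R

Oxacillin (1 μg/mL) = 1 μg/mL — intermediate
Tetracycline 8 μg/mL: ≥ 8 μg/mL ⇒ Resistant
Daptomycin (256 μg/mL) ≥ 8 μg/mL — resistant
Cefuroxime 1 μg/mL: = 1 μg/mL → Intermediate
Ceftazidime (64 μg/mL) ≥ 32 μg/mL → Resistant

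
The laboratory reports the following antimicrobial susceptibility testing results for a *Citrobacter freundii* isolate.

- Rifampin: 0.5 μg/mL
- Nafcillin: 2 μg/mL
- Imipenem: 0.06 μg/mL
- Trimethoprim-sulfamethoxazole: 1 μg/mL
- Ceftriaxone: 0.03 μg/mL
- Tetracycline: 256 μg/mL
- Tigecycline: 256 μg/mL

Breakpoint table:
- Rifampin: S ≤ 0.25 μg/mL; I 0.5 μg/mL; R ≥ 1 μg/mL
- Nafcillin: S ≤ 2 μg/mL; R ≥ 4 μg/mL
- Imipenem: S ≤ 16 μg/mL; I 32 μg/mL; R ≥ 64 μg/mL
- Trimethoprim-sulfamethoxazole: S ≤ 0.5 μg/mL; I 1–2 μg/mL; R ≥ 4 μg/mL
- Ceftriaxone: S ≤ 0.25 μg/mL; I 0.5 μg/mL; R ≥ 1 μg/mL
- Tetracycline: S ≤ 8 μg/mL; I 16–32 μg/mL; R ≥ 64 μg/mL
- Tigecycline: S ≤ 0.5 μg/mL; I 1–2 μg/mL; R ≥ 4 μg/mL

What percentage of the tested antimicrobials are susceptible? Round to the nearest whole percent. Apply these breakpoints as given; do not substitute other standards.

43%

Rifampin: 0.5 μg/mL is = 0.5 μg/mL → intermediate
Nafcillin 2 μg/mL: ≤ 2 μg/mL — susceptible
Imipenem 0.06 μg/mL: ≤ 16 μg/mL — Susceptible
Trimethoprim-sulfamethoxazole 1 μg/mL: in 1–2 μg/mL — intermediate
Ceftriaxone: 0.03 μg/mL is ≤ 0.25 μg/mL — susceptible
Tetracycline 256 μg/mL: ≥ 64 μg/mL ⇒ resistant
Tigecycline 256 μg/mL: ≥ 4 μg/mL — R
Susceptible: 3/7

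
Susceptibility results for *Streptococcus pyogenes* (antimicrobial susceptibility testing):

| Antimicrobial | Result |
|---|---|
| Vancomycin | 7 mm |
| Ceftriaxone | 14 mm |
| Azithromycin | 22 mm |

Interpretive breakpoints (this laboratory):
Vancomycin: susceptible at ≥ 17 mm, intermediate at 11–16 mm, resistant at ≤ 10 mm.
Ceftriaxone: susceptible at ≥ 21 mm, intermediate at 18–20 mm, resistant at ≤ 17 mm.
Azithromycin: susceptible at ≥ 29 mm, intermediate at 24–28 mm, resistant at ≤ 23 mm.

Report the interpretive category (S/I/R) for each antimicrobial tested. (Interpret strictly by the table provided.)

Vancomycin 7 mm: ≤ 10 mm ⇒ resistant
Ceftriaxone 14 mm: ≤ 17 mm → Resistant
Azithromycin (22 mm) ≤ 23 mm → resistant

R, R, R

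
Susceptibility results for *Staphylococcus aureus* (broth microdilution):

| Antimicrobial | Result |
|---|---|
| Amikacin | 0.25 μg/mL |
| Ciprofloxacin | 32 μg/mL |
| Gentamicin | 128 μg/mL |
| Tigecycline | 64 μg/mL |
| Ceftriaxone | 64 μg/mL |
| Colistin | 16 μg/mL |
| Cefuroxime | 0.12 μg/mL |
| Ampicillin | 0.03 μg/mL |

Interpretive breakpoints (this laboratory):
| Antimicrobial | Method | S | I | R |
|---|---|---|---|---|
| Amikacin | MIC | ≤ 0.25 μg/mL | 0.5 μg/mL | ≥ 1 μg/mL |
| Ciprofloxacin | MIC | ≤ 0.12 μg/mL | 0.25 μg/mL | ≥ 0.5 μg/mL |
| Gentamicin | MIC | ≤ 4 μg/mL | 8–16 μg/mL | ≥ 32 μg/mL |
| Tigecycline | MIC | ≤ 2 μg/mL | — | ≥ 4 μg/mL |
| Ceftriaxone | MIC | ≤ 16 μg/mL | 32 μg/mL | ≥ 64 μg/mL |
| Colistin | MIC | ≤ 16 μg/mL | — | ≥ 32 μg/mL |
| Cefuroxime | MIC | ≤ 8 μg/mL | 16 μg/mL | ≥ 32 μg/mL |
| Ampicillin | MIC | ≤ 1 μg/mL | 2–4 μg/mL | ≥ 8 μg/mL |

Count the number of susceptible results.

4

Amikacin 0.25 μg/mL: ≤ 0.25 μg/mL ⇒ S
Ciprofloxacin: 32 μg/mL is ≥ 0.5 μg/mL — R
Gentamicin 128 μg/mL: ≥ 32 μg/mL ⇒ R
Tigecycline: 64 μg/mL is ≥ 4 μg/mL → Resistant
Ceftriaxone 64 μg/mL: ≥ 64 μg/mL → R
Colistin 16 μg/mL: ≤ 16 μg/mL ⇒ Susceptible
Cefuroxime 0.12 μg/mL: ≤ 8 μg/mL → Susceptible
Ampicillin: 0.03 μg/mL is ≤ 1 μg/mL → S
Susceptible: 4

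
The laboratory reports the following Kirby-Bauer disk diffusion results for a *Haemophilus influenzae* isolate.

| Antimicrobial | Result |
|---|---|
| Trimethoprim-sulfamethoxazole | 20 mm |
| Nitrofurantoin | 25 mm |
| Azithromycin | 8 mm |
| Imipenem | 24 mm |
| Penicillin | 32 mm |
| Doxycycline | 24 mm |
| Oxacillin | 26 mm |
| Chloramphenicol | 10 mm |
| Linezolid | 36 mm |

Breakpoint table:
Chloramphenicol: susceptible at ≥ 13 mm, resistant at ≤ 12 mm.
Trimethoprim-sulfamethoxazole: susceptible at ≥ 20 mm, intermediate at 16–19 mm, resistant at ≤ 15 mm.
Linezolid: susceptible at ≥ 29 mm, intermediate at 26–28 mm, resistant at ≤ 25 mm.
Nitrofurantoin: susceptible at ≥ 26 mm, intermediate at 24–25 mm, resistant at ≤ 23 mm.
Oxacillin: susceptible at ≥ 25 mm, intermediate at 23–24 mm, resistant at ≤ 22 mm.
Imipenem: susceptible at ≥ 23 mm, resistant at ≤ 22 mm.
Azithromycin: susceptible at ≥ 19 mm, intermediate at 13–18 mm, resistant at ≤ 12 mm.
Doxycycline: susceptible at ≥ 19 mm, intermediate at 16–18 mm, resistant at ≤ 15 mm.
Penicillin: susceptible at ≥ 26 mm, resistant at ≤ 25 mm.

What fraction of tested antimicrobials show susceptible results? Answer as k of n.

6 of 9

Trimethoprim-sulfamethoxazole (20 mm) ≥ 20 mm — S
Nitrofurantoin 25 mm: in 24–25 mm → I
Azithromycin 8 mm: ≤ 12 mm → Resistant
Imipenem 24 mm: ≥ 23 mm → Susceptible
Penicillin 32 mm: ≥ 26 mm ⇒ Susceptible
Doxycycline 24 mm: ≥ 19 mm — S
Oxacillin: 26 mm is ≥ 25 mm — Susceptible
Chloramphenicol: 10 mm is ≤ 12 mm — resistant
Linezolid (36 mm) ≥ 29 mm ⇒ Susceptible
Susceptible: 6/9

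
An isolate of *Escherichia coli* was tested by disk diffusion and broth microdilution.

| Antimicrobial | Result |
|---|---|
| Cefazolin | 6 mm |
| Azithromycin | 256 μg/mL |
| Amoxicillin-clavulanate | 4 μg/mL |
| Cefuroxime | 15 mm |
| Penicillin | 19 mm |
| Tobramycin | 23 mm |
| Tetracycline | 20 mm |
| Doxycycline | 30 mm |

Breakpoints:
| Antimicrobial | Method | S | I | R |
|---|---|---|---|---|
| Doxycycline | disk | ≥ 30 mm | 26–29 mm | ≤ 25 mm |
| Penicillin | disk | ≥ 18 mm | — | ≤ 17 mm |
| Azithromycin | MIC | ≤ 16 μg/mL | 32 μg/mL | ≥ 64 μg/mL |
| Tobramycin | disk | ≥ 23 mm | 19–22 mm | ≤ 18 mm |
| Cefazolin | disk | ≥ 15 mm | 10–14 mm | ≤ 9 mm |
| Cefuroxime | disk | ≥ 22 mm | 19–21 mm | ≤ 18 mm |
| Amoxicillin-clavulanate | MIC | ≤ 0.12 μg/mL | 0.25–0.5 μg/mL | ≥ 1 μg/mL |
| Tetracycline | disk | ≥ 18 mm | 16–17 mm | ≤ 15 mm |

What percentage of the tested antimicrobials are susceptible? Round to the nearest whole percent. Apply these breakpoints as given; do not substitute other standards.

50%

Cefazolin 6 mm: ≤ 9 mm → Resistant
Azithromycin: 256 μg/mL is ≥ 64 μg/mL → resistant
Amoxicillin-clavulanate 4 μg/mL: ≥ 1 μg/mL → resistant
Cefuroxime: 15 mm is ≤ 18 mm — resistant
Penicillin (19 mm) ≥ 18 mm → Susceptible
Tobramycin: 23 mm is ≥ 23 mm ⇒ Susceptible
Tetracycline: 20 mm is ≥ 18 mm ⇒ S
Doxycycline: 30 mm is ≥ 30 mm ⇒ S
Susceptible: 4/8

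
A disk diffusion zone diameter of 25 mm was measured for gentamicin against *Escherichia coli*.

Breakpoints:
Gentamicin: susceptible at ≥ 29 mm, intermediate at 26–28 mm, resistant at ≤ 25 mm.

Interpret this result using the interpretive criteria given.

R

Gentamicin 25 mm: ≤ 25 mm → R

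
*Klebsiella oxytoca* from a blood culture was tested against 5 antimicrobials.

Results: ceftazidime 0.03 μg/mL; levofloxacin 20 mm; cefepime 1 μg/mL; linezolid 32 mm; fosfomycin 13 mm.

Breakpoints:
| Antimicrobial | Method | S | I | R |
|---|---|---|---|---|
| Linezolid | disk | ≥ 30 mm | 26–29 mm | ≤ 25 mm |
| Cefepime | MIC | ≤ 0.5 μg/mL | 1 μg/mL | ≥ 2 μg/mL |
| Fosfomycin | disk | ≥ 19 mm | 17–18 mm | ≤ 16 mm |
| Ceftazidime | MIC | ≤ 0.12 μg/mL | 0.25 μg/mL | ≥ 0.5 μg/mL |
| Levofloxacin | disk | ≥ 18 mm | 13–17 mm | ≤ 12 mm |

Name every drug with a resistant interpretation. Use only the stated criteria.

fosfomycin

Ceftazidime: 0.03 μg/mL is ≤ 0.12 μg/mL ⇒ S
Levofloxacin: 20 mm is ≥ 18 mm → S
Cefepime (1 μg/mL) = 1 μg/mL ⇒ intermediate
Linezolid: 32 mm is ≥ 30 mm → susceptible
Fosfomycin: 13 mm is ≤ 16 mm — R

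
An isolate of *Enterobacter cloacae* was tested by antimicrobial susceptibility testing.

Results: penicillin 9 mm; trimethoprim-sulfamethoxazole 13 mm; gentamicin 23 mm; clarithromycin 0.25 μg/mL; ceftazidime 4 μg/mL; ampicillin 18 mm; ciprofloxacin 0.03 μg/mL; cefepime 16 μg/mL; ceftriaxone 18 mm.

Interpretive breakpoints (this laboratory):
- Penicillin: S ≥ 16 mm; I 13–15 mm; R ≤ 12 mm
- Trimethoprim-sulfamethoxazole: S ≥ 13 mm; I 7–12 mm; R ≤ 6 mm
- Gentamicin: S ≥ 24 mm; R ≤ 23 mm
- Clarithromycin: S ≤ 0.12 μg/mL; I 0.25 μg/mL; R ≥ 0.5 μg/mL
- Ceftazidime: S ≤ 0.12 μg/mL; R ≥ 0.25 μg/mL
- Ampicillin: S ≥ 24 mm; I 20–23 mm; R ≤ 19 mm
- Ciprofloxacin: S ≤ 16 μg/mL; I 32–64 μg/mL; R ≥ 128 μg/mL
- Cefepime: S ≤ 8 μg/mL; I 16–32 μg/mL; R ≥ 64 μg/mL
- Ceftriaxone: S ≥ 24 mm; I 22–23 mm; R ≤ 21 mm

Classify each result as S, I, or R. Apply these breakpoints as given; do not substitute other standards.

R, S, R, I, R, R, S, I, R

Penicillin (9 mm) ≤ 12 mm — Resistant
Trimethoprim-sulfamethoxazole 13 mm: ≥ 13 mm ⇒ S
Gentamicin (23 mm) ≤ 23 mm → Resistant
Clarithromycin (0.25 μg/mL) = 0.25 μg/mL — Intermediate
Ceftazidime: 4 μg/mL is ≥ 0.25 μg/mL → R
Ampicillin: 18 mm is ≤ 19 mm — resistant
Ciprofloxacin (0.03 μg/mL) ≤ 16 μg/mL — susceptible
Cefepime (16 μg/mL) in 16–32 μg/mL — intermediate
Ceftriaxone (18 mm) ≤ 21 mm ⇒ resistant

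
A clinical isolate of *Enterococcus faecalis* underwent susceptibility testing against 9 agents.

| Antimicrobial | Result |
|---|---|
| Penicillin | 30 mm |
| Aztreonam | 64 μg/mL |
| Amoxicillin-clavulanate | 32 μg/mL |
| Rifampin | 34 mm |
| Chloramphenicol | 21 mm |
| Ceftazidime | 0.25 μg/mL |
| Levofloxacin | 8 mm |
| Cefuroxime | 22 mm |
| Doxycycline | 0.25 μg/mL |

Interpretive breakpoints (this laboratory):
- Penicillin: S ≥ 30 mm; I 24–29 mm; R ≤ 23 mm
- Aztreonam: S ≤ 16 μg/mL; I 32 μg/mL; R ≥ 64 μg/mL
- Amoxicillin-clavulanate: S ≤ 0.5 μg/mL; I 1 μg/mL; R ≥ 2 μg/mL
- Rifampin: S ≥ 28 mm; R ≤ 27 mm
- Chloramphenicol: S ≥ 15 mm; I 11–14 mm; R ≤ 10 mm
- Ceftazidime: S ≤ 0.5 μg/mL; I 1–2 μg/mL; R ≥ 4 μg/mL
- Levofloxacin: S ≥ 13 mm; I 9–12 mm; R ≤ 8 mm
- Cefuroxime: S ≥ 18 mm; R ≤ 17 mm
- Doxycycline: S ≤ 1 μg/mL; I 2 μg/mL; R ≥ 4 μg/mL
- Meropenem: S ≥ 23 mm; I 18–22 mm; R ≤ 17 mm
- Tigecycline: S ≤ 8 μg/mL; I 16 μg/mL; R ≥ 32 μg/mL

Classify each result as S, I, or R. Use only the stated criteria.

S, R, R, S, S, S, R, S, S

Penicillin 30 mm: ≥ 30 mm ⇒ Susceptible
Aztreonam (64 μg/mL) ≥ 64 μg/mL ⇒ resistant
Amoxicillin-clavulanate: 32 μg/mL is ≥ 2 μg/mL — Resistant
Rifampin 34 mm: ≥ 28 mm — S
Chloramphenicol (21 mm) ≥ 15 mm ⇒ S
Ceftazidime (0.25 μg/mL) ≤ 0.5 μg/mL → S
Levofloxacin: 8 mm is ≤ 8 mm — R
Cefuroxime: 22 mm is ≥ 18 mm — susceptible
Doxycycline 0.25 μg/mL: ≤ 1 μg/mL ⇒ susceptible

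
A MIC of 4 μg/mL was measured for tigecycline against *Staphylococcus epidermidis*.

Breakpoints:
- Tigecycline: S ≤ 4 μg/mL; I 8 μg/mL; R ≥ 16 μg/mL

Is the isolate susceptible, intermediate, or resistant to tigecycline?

S

Tigecycline 4 μg/mL: ≤ 4 μg/mL — susceptible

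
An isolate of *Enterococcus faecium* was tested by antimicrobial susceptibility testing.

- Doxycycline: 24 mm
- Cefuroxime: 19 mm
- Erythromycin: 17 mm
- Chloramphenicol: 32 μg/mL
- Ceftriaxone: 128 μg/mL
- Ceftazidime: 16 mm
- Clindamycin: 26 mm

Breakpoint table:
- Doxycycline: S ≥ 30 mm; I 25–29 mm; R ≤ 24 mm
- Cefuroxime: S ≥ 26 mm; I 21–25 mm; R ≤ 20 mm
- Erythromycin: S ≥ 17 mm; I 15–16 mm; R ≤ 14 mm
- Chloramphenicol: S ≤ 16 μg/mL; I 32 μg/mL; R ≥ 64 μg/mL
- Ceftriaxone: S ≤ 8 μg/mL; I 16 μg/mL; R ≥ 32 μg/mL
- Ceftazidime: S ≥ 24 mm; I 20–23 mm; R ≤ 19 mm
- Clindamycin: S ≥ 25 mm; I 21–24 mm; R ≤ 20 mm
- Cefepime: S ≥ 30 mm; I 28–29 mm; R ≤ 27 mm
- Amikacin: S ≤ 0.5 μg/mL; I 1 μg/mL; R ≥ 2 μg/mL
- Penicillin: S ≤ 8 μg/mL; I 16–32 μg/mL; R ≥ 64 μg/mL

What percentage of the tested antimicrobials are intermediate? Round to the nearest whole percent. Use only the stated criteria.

14%

Doxycycline: 24 mm is ≤ 24 mm — R
Cefuroxime 19 mm: ≤ 20 mm → Resistant
Erythromycin: 17 mm is ≥ 17 mm ⇒ susceptible
Chloramphenicol (32 μg/mL) = 32 μg/mL → intermediate
Ceftriaxone (128 μg/mL) ≥ 32 μg/mL → resistant
Ceftazidime: 16 mm is ≤ 19 mm ⇒ Resistant
Clindamycin: 26 mm is ≥ 25 mm — S
Intermediate: 1/7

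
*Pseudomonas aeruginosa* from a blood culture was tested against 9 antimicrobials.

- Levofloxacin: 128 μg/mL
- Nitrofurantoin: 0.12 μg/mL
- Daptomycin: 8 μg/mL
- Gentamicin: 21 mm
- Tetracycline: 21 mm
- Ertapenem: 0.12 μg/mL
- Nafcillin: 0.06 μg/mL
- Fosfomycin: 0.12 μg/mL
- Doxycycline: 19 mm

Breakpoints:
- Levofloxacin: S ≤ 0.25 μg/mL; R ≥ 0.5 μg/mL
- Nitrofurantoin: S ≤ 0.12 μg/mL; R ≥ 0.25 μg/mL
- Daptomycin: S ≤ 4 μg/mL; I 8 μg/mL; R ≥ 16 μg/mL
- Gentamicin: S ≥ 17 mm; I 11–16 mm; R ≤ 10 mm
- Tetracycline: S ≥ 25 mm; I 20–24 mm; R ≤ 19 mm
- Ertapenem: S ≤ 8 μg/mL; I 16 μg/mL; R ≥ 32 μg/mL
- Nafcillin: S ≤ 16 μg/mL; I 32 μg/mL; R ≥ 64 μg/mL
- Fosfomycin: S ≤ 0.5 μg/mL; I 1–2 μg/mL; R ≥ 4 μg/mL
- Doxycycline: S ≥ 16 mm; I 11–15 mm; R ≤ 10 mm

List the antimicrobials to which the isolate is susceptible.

Levofloxacin: 128 μg/mL is ≥ 0.5 μg/mL — resistant
Nitrofurantoin 0.12 μg/mL: ≤ 0.12 μg/mL → S
Daptomycin: 8 μg/mL is = 8 μg/mL ⇒ Intermediate
Gentamicin (21 mm) ≥ 17 mm → S
Tetracycline (21 mm) in 20–24 mm → I
Ertapenem (0.12 μg/mL) ≤ 8 μg/mL — Susceptible
Nafcillin (0.06 μg/mL) ≤ 16 μg/mL ⇒ Susceptible
Fosfomycin: 0.12 μg/mL is ≤ 0.5 μg/mL → susceptible
Doxycycline: 19 mm is ≥ 16 mm — S

nitrofurantoin, gentamicin, ertapenem, nafcillin, fosfomycin, doxycycline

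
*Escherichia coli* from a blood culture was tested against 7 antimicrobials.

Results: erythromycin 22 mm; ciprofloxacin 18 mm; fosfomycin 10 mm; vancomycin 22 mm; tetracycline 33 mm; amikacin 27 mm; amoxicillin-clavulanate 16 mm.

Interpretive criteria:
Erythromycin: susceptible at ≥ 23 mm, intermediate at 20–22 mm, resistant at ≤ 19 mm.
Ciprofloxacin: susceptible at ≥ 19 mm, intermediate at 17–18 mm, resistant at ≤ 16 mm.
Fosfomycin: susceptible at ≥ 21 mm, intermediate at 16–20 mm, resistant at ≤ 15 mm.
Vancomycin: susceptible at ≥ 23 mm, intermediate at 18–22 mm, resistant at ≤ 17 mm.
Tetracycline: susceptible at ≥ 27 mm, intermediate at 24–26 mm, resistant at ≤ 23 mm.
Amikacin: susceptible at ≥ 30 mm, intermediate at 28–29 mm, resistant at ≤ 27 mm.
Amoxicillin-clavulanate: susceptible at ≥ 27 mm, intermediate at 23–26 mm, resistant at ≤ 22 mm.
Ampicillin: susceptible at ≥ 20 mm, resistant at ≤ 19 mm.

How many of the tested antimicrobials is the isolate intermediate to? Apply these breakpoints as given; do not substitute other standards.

Erythromycin (22 mm) in 20–22 mm — I
Ciprofloxacin: 18 mm is in 17–18 mm — Intermediate
Fosfomycin 10 mm: ≤ 15 mm → R
Vancomycin 22 mm: in 18–22 mm ⇒ Intermediate
Tetracycline (33 mm) ≥ 27 mm — Susceptible
Amikacin (27 mm) ≤ 27 mm — Resistant
Amoxicillin-clavulanate (16 mm) ≤ 22 mm → resistant
Intermediate: 3

3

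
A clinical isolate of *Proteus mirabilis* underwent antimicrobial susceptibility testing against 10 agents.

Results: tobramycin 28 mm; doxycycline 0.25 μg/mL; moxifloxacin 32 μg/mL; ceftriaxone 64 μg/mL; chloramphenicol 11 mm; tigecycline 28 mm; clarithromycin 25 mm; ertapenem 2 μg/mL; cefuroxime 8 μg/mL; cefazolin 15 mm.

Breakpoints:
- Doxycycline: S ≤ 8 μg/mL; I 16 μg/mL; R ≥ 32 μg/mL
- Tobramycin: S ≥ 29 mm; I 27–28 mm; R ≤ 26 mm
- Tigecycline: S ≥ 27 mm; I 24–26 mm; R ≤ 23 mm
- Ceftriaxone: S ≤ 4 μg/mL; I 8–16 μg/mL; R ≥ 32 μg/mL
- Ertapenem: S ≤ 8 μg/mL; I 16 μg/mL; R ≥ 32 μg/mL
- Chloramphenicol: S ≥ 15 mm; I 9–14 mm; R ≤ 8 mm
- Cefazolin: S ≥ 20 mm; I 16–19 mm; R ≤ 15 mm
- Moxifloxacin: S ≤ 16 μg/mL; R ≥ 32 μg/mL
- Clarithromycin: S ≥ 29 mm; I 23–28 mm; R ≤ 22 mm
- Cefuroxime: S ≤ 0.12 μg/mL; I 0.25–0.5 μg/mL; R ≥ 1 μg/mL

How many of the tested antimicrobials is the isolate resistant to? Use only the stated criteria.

Tobramycin (28 mm) in 27–28 mm — Intermediate
Doxycycline: 0.25 μg/mL is ≤ 8 μg/mL → Susceptible
Moxifloxacin (32 μg/mL) ≥ 32 μg/mL → resistant
Ceftriaxone (64 μg/mL) ≥ 32 μg/mL — R
Chloramphenicol 11 mm: in 9–14 mm — Intermediate
Tigecycline: 28 mm is ≥ 27 mm — Susceptible
Clarithromycin (25 mm) in 23–28 mm ⇒ intermediate
Ertapenem (2 μg/mL) ≤ 8 μg/mL — S
Cefuroxime: 8 μg/mL is ≥ 1 μg/mL ⇒ R
Cefazolin: 15 mm is ≤ 15 mm — Resistant
Resistant: 4

4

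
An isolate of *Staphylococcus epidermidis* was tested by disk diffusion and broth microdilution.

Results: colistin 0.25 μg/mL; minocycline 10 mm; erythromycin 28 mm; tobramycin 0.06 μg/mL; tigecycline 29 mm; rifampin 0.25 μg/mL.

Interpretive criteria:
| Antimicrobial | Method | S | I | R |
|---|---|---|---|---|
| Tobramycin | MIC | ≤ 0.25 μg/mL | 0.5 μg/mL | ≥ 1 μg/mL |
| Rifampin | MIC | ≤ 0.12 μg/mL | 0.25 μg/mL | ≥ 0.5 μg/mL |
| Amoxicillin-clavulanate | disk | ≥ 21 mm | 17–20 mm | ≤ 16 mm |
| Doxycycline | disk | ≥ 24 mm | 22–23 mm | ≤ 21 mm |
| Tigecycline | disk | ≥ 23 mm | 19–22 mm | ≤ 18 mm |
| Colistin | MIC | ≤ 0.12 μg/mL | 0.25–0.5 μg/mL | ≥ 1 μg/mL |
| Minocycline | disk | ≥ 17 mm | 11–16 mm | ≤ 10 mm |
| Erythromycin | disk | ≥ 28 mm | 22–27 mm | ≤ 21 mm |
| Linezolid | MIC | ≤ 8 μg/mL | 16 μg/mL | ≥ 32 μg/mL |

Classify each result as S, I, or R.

I, R, S, S, S, I

Colistin (0.25 μg/mL) in 0.25–0.5 μg/mL → intermediate
Minocycline (10 mm) ≤ 10 mm → R
Erythromycin: 28 mm is ≥ 28 mm — S
Tobramycin 0.06 μg/mL: ≤ 0.25 μg/mL — S
Tigecycline 29 mm: ≥ 23 mm ⇒ S
Rifampin: 0.25 μg/mL is = 0.25 μg/mL ⇒ I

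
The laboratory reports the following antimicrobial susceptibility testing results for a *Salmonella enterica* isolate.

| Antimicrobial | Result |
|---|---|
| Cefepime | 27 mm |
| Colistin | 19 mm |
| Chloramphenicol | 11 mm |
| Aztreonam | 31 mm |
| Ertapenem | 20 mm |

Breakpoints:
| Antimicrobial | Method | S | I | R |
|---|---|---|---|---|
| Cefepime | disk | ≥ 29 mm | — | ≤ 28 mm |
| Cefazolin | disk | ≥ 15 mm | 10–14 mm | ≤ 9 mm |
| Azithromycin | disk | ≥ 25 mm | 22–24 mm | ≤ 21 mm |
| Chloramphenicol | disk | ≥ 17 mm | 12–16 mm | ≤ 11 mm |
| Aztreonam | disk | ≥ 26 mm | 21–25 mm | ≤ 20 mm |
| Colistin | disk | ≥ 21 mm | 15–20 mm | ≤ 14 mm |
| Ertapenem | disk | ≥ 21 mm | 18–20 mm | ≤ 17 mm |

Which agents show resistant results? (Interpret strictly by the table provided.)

cefepime, chloramphenicol

Cefepime: 27 mm is ≤ 28 mm ⇒ Resistant
Colistin: 19 mm is in 15–20 mm → I
Chloramphenicol (11 mm) ≤ 11 mm → R
Aztreonam: 31 mm is ≥ 26 mm → susceptible
Ertapenem: 20 mm is in 18–20 mm ⇒ I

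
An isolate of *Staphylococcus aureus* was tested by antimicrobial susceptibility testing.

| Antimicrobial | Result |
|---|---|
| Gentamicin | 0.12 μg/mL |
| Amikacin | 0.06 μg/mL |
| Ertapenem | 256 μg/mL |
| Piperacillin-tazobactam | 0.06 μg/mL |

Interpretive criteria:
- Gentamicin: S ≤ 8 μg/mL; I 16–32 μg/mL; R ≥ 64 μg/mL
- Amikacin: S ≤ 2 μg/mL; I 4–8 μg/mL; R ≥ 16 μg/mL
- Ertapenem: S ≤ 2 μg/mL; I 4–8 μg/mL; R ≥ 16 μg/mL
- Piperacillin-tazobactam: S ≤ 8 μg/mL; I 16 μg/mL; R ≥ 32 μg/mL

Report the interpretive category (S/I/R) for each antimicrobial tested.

Gentamicin 0.12 μg/mL: ≤ 8 μg/mL → susceptible
Amikacin: 0.06 μg/mL is ≤ 2 μg/mL — Susceptible
Ertapenem (256 μg/mL) ≥ 16 μg/mL → R
Piperacillin-tazobactam: 0.06 μg/mL is ≤ 8 μg/mL → S

S, S, R, S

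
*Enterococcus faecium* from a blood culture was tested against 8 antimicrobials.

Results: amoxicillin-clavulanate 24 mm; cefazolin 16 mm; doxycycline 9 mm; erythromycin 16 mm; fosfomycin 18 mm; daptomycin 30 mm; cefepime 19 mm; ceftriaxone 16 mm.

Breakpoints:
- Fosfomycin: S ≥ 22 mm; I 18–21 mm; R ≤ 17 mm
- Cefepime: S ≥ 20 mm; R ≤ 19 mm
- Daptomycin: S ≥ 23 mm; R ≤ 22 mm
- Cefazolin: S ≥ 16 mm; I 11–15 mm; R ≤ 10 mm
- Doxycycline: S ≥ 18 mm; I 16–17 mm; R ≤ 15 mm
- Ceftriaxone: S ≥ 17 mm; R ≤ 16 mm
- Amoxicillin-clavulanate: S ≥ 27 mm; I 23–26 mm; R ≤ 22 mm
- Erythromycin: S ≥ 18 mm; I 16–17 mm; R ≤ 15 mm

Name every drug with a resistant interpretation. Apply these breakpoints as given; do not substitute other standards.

doxycycline, cefepime, ceftriaxone

Amoxicillin-clavulanate (24 mm) in 23–26 mm → I
Cefazolin (16 mm) ≥ 16 mm → S
Doxycycline (9 mm) ≤ 15 mm ⇒ Resistant
Erythromycin 16 mm: in 16–17 mm → Intermediate
Fosfomycin (18 mm) in 18–21 mm → Intermediate
Daptomycin: 30 mm is ≥ 23 mm — susceptible
Cefepime 19 mm: ≤ 19 mm → resistant
Ceftriaxone (16 mm) ≤ 16 mm — resistant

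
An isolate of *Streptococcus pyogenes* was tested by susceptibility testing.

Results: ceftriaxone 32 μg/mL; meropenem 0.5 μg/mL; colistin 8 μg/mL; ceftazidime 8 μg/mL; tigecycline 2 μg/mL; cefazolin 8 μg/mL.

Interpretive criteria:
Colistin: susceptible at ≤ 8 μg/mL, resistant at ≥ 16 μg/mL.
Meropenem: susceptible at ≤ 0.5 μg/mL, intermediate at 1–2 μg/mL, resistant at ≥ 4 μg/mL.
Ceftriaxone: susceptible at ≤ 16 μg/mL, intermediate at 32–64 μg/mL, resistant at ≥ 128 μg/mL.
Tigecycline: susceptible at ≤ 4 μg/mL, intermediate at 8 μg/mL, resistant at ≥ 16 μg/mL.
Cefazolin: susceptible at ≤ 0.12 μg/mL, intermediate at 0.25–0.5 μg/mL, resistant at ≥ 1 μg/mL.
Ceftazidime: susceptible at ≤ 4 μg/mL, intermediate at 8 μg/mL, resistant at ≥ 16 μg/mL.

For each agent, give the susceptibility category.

I, S, S, I, S, R

Ceftriaxone 32 μg/mL: in 32–64 μg/mL — I
Meropenem 0.5 μg/mL: ≤ 0.5 μg/mL ⇒ S
Colistin: 8 μg/mL is ≤ 8 μg/mL ⇒ S
Ceftazidime (8 μg/mL) = 8 μg/mL ⇒ intermediate
Tigecycline: 2 μg/mL is ≤ 4 μg/mL ⇒ S
Cefazolin 8 μg/mL: ≥ 1 μg/mL ⇒ resistant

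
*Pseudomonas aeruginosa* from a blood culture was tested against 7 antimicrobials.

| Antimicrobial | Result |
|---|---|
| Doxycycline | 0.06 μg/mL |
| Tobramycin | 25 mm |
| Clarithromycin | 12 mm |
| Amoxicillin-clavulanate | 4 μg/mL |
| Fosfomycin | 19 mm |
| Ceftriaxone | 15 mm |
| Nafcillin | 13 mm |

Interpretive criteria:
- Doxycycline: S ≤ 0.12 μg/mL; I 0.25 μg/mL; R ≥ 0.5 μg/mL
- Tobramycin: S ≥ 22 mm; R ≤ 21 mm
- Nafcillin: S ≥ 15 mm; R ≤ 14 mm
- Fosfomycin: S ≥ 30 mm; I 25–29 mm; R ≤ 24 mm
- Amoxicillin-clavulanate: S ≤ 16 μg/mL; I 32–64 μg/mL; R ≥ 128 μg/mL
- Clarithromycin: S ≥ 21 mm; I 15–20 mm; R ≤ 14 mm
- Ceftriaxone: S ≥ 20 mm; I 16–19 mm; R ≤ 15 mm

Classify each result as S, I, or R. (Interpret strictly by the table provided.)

S, S, R, S, R, R, R

Doxycycline 0.06 μg/mL: ≤ 0.12 μg/mL ⇒ S
Tobramycin: 25 mm is ≥ 22 mm ⇒ S
Clarithromycin (12 mm) ≤ 14 mm → R
Amoxicillin-clavulanate 4 μg/mL: ≤ 16 μg/mL ⇒ S
Fosfomycin (19 mm) ≤ 24 mm — resistant
Ceftriaxone 15 mm: ≤ 15 mm ⇒ Resistant
Nafcillin (13 mm) ≤ 14 mm — resistant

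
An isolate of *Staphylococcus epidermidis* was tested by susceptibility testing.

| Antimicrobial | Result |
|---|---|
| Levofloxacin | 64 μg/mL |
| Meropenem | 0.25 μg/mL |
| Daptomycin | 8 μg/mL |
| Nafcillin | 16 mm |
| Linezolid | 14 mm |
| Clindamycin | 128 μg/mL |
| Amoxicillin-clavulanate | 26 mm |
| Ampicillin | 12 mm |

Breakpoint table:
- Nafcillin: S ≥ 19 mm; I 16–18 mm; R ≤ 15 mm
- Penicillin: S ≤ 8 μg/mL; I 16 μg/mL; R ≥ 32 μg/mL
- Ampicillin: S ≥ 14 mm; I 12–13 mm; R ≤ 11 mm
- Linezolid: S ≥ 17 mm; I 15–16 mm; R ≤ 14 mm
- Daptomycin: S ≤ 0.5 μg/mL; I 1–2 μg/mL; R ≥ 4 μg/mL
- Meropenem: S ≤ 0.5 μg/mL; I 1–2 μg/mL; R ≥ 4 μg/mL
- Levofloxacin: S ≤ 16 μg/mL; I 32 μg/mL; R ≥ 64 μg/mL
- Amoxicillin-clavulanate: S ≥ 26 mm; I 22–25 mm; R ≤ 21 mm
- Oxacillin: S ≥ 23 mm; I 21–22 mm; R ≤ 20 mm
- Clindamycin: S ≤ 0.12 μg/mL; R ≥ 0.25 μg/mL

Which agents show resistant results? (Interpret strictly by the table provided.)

levofloxacin, daptomycin, linezolid, clindamycin

Levofloxacin (64 μg/mL) ≥ 64 μg/mL — Resistant
Meropenem: 0.25 μg/mL is ≤ 0.5 μg/mL → S
Daptomycin: 8 μg/mL is ≥ 4 μg/mL → Resistant
Nafcillin: 16 mm is in 16–18 mm → intermediate
Linezolid 14 mm: ≤ 14 mm → resistant
Clindamycin (128 μg/mL) ≥ 0.25 μg/mL → Resistant
Amoxicillin-clavulanate: 26 mm is ≥ 26 mm ⇒ susceptible
Ampicillin (12 mm) in 12–13 mm → I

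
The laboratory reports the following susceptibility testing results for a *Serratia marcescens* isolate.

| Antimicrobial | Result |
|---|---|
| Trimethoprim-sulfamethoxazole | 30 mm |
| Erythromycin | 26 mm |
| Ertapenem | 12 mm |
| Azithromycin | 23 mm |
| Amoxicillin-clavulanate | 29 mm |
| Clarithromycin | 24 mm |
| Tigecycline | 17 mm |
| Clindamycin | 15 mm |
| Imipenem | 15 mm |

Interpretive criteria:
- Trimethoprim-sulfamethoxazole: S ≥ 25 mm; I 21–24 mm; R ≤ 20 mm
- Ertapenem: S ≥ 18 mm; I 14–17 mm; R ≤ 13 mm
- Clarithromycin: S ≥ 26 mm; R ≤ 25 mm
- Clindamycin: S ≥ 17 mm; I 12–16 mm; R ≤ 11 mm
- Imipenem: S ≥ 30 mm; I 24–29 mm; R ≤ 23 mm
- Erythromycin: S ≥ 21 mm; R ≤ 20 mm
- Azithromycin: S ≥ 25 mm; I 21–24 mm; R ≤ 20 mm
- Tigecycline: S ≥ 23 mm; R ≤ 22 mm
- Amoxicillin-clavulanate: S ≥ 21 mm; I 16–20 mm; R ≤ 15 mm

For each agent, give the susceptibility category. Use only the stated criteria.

S, S, R, I, S, R, R, I, R

Trimethoprim-sulfamethoxazole 30 mm: ≥ 25 mm — susceptible
Erythromycin 26 mm: ≥ 21 mm — Susceptible
Ertapenem 12 mm: ≤ 13 mm ⇒ Resistant
Azithromycin: 23 mm is in 21–24 mm → intermediate
Amoxicillin-clavulanate 29 mm: ≥ 21 mm — S
Clarithromycin (24 mm) ≤ 25 mm → resistant
Tigecycline (17 mm) ≤ 22 mm → R
Clindamycin (15 mm) in 12–16 mm — I
Imipenem 15 mm: ≤ 23 mm → R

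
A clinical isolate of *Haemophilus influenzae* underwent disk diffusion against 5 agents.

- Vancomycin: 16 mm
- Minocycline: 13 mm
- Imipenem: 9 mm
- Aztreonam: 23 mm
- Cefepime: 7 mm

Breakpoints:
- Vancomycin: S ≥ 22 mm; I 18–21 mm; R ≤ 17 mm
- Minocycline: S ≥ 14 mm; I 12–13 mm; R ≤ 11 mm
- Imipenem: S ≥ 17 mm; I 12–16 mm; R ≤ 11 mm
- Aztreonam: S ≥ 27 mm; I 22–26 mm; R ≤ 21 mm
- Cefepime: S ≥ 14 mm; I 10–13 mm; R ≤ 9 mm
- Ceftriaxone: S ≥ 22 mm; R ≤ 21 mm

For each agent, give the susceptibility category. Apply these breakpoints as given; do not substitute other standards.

Vancomycin (16 mm) ≤ 17 mm — resistant
Minocycline: 13 mm is in 12–13 mm ⇒ I
Imipenem 9 mm: ≤ 11 mm ⇒ resistant
Aztreonam: 23 mm is in 22–26 mm — Intermediate
Cefepime 7 mm: ≤ 9 mm ⇒ resistant

R, I, R, I, R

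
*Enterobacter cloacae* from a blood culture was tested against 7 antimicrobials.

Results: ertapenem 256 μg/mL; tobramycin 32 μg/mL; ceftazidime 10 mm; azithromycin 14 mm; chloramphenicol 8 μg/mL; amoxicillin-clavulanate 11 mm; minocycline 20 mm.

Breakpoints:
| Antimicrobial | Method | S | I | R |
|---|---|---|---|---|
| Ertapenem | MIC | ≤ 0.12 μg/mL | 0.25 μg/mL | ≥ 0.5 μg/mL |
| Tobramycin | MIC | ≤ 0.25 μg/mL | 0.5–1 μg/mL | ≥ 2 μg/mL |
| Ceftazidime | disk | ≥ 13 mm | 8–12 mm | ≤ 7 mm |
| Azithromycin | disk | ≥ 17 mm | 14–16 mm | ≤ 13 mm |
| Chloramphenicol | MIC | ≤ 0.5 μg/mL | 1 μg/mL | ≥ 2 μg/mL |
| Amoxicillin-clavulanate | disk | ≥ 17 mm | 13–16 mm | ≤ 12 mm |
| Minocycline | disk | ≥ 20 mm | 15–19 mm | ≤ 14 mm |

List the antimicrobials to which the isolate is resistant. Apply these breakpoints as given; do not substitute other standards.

Ertapenem: 256 μg/mL is ≥ 0.5 μg/mL → R
Tobramycin: 32 μg/mL is ≥ 2 μg/mL ⇒ R
Ceftazidime: 10 mm is in 8–12 mm — I
Azithromycin (14 mm) in 14–16 mm — intermediate
Chloramphenicol 8 μg/mL: ≥ 2 μg/mL — resistant
Amoxicillin-clavulanate: 11 mm is ≤ 12 mm ⇒ resistant
Minocycline: 20 mm is ≥ 20 mm — Susceptible

ertapenem, tobramycin, chloramphenicol, amoxicillin-clavulanate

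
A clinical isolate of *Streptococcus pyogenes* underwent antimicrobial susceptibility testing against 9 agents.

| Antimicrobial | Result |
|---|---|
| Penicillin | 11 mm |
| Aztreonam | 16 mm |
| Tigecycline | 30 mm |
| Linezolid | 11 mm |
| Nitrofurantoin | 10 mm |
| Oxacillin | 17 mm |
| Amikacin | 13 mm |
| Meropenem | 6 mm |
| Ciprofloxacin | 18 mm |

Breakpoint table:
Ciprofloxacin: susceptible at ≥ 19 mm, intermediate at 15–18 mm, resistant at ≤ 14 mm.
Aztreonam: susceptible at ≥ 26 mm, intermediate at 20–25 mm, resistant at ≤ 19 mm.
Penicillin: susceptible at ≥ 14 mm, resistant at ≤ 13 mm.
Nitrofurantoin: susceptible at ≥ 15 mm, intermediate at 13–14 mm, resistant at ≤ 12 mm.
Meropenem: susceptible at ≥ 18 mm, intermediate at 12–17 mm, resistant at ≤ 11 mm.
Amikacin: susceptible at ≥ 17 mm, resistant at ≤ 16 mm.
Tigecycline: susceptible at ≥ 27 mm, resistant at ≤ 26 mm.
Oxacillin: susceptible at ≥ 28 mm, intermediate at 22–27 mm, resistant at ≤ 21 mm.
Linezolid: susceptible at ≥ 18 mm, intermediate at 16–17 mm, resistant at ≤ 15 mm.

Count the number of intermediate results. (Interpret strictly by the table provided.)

1

Penicillin 11 mm: ≤ 13 mm — Resistant
Aztreonam (16 mm) ≤ 19 mm ⇒ R
Tigecycline 30 mm: ≥ 27 mm ⇒ S
Linezolid: 11 mm is ≤ 15 mm → Resistant
Nitrofurantoin (10 mm) ≤ 12 mm ⇒ Resistant
Oxacillin (17 mm) ≤ 21 mm ⇒ Resistant
Amikacin: 13 mm is ≤ 16 mm ⇒ Resistant
Meropenem: 6 mm is ≤ 11 mm — resistant
Ciprofloxacin (18 mm) in 15–18 mm ⇒ Intermediate
Intermediate: 1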